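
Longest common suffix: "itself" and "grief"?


Word 1: "itself"
Word 2: "grief"
Comparing from end:
  Pos -1: 'f' == 'f'
  Pos -2: 'l' != 'e' (stop)
LCS = "f" (length 1)


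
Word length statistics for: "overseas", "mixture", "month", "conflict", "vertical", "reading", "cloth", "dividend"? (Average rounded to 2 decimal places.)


Lengths: "overseas"=8, "mixture"=7, "month"=5, "conflict"=8, "vertical"=8, "reading"=7, "cloth"=5, "dividend"=8
Sum = 56, Count = 8
Average = 56/8 = 7.00
= avg=7.00, min=5, max=8


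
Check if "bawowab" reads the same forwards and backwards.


Word: "bawowab"
Reversed: "bawowab"
Forward == Backward? bawowab == bawowab
Palindrome = Yes


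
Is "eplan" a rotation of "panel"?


Word: "panel", Candidate: "eplan"
Method: check if candidate is substring of word+word
"panelpanel" contains "eplan"? No
Is rotation = No


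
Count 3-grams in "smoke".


Word: "smoke" (length 5)
Number of 3-grams = length - 3 + 1 = 5 - 3 + 1
= 3


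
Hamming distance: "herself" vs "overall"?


Comparing character by character (same length = 7):
  Pos 0: 'h' vs 'o' !=
  Pos 1: 'e' vs 'v' !=
  Pos 2: 'r' vs 'e' !=
  Pos 3: 's' vs 'r' !=
  Pos 4: 'e' vs 'a' !=
  Pos 5: 'l' vs 'l' =
  Pos 6: 'f' vs 'l' !=
Hamming distance = 6


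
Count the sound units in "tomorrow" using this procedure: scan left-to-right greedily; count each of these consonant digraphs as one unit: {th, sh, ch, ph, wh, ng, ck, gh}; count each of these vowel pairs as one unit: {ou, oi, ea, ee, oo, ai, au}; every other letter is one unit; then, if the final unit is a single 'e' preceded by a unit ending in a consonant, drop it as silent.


Word: "tomorrow" (8 letters)
Left-to-right scan:
  [1] 't' (letter)
  [2] 'o' (letter)
  [3] 'm' (letter)
  [4] 'o' (letter)
  [5] 'r' (letter)
  [6] 'r' (letter)
  [7] 'o' (letter)
  [8] 'w' (letter)
Units from scan: 8
Sound units = 8 units


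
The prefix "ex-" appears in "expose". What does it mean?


Prefix: ex-
Example: expose (ex- + pose)
Meaning = out / former


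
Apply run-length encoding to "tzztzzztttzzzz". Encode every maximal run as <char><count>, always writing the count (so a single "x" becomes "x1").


String: "tzztzzztttzzzz"
Scanning for consecutive runs:
  't' x 1
  'z' x 2
  't' x 1
  'z' x 3
  't' x 3
  'z' x 4
RLE = "t1z2t1z3t3z4"


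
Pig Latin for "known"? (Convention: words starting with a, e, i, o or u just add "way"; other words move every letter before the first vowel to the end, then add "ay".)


Word: "known"
Starts with consonant(s) → move to end, add 'ay'
Consonant cluster: "kn"
Pig Latin = "ownknay"


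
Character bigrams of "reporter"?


Word: "reporter" (length 8)
Number of bigrams = 8 - 2 + 1 = 7
  Position 0: "re"
  Position 1: "ep"
  Position 2: "po"
  Position 3: "or"
  Position 4: "rt"
  Position 5: "te"
  Position 6: "er"
Bigrams = "re", "ep", "po", "or", "rt", "te", "er"


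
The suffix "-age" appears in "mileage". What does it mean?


Suffix: -age
As in: mileage -> mile + -age
Meaning = result / collection


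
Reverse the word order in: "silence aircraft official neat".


Original: "silence aircraft official neat"
Words (1..n): silence | aircraft | official | neat
Reversed (n..1): neat | official | aircraft | silence
Result = "neat official aircraft silence"


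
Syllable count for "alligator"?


Word: "alligator"
Syllable breakdown: al · li · ga · tor
Counting: 4 parts
= 4 syllables


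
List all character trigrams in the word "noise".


Word: "noise" (length 5)
Number of trigrams = 5 - 3 + 1 = 3
  Position 0: "noi"
  Position 1: "ois"
  Position 2: "ise"
Trigrams = "noi", "ois", "ise"


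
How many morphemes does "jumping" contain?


Word: "jumping"
Morphemes: jump | -ing
Each morpheme carries meaning
= 2 morphemes


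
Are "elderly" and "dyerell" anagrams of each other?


Word 1: "elderly" → sorted: deellry
Word 2: "dyerell" → sorted: deellry
Same letters? deellry == deellry
Anagram = Yes


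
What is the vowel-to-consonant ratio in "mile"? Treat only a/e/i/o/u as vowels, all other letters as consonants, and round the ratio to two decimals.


Word: "mile"
Vowels (a,e,i,o,u): 2
Consonants: 2
Ratio = 2/2
= 1.00


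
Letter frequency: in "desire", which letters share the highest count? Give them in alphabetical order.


Word: "desire"
Letter counts:
  'd': 1
  'e': 2
  'i': 1
  'r': 1
  's': 1
Maximum count = 2
Most frequent = 'e' (2 times each)


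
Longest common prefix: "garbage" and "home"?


Word 1: "garbage"
Word 2: "home"
Comparing from start:
  Pos 0: 'g' != 'h' (stop)
LCP = "" (length 0)


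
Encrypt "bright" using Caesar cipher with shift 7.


Word: "bright"
Shift: 7
Each letter → (letter + shift) mod 26:
  'b' (1) + 7 = 8 → 'i'
  'r' (17) + 7 = 24 → 'y'
  'i' (8) + 7 = 15 → 'p'
  'g' (6) + 7 = 13 → 'n'
  'h' (7) + 7 = 14 → 'o'
  't' (19) + 7 = 0 → 'a'
Result = "iypnoa"


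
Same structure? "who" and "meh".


Pattern of "who": [0, 1, 2]
Pattern of "meh": [0, 1, 2]
Patterns match
Same pattern = Yes


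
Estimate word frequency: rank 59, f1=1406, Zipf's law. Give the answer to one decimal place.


Zipf's law: f(r) = f(1) / r
f(1) = 1406
f(59) = 1406 / 59
= 23.8 occurrences


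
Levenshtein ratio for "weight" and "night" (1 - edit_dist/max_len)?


Word 1: "weight" (length 6)
Word 2: "night" (length 5)
One optimal edit sequence:
  1. delete 'w'  (+1)
  2. substitute 'e' -> 'n'  (+1)
  3. keep 'i'
  4. keep 'g'
  5. keep 'h'
  6. keep 't'
Edit distance = 2
Max length = max(6, 5) = 6
Similarity = 1 - 2/6
= 0.6667


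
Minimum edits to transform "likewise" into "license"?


Word 1: "likewise" (length 8)
Word 2: "license" (length 7)
One optimal edit sequence (insert/delete/substitute each cost 1):
  1. keep 'l'
  2. keep 'i'
  3. substitute 'k' -> 'c'  (+1)
  4. keep 'e'
  5. delete 'w'  (+1)
  6. substitute 'i' -> 'n'  (+1)
  7. keep 's'
  8. keep 'e'
Total edit operations: 3
Edit distance = 3


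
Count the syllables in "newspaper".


Word: "newspaper"
Syllable breakdown: news / pa / per
Counting: 3 parts
= 3 syllables


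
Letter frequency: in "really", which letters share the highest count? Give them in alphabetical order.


Word: "really"
Letter counts:
  'a': 1
  'e': 1
  'l': 2
  'r': 1
  'y': 1
Maximum count = 2
Most frequent = 'l' (2 times each)


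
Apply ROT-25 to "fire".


Word: "fire"
Shift: 25
Each letter → (letter + shift) mod 26:
  'f' (5) + 25 = 4 → 'e'
  'i' (8) + 25 = 7 → 'h'
  'r' (17) + 25 = 16 → 'q'
  'e' (4) + 25 = 3 → 'd'
Result = "ehqd"


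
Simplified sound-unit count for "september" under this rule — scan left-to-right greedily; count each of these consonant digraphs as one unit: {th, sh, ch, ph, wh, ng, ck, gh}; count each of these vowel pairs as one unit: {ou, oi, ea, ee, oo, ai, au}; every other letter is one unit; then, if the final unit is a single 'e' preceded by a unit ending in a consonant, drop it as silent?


Word: "september" (9 letters)
Left-to-right scan:
  (1) 's' (letter)
  (2) 'e' (letter)
  (3) 'p' (letter)
  (4) 't' (letter)
  (5) 'e' (letter)
  (6) 'm' (letter)
  (7) 'b' (letter)
  (8) 'e' (letter)
  (9) 'r' (letter)
Units from scan: 9
Sound units = 9 units


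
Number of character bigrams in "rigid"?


Word: "rigid" (length 5)
Number of 2-grams = length - 2 + 1 = 5 - 2 + 1
= 4


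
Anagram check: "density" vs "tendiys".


Word 1: "density" → sorted: deinsty
Word 2: "tendiys" → sorted: deinsty
Same letters? deinsty == deinsty
Anagram = Yes


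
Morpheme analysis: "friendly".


Word: "friendly"
Morphemes: friend | -ly
Each morpheme carries meaning
= 2 morphemes


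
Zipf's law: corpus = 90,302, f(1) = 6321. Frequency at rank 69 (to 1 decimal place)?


Zipf's law: f(r) = f(1) / r
f(1) = 6321
f(69) = 6321 / 69
= 91.6 occurrences


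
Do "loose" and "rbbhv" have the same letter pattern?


Pattern of "loose": [0, 1, 1, 2, 3]
Pattern of "rbbhv": [0, 1, 1, 2, 3]
Patterns match
Same pattern = Yes


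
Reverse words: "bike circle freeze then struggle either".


Original: "bike circle freeze then struggle either"
Words (1..n): bike | circle | freeze | then | struggle | either
Reversed (n..1): either | struggle | then | freeze | circle | bike
Result = "either struggle then freeze circle bike"


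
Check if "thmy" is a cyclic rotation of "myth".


Word: "myth", Candidate: "thmy"
Method: check if candidate is substring of word+word
"mythmyth" contains "thmy"? Yes
Is rotation = Yes


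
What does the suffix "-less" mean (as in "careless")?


Suffix: -less
Example: careless = care + -less
Meaning = without


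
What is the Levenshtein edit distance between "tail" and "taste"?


Word 1: "tail" (length 4)
Word 2: "taste" (length 5)
One optimal edit sequence (insert/delete/substitute each cost 1):
  1. keep 't'
  2. keep 'a'
  3. insert 's'  (+1)
  4. substitute 'i' -> 't'  (+1)
  5. substitute 'l' -> 'e'  (+1)
Total edit operations: 3
Edit distance = 3


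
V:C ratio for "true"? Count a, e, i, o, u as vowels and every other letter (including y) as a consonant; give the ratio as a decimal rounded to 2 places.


Word: "true"
Vowels (a,e,i,o,u): 2
Consonants: 2
Ratio = 2/2
= 1.00


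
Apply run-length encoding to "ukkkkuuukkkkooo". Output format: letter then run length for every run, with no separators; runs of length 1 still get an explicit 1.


String: "ukkkkuuukkkkooo"
Scanning for consecutive runs:
  'u' x 1
  'k' x 4
  'u' x 3
  'k' x 4
  'o' x 3
RLE = "u1k4u3k4o3"


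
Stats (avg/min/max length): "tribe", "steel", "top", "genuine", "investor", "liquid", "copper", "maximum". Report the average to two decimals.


Lengths: "tribe"=5, "steel"=5, "top"=3, "genuine"=7, "investor"=8, "liquid"=6, "copper"=6, "maximum"=7
Sum = 47, Count = 8
Average = 47/8 = 5.88
= avg=5.88, min=3, max=8


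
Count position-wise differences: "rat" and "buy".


Comparing character by character (same length = 3):
  Pos 0: 'r' vs 'b' !=
  Pos 1: 'a' vs 'u' !=
  Pos 2: 't' vs 'y' !=
Hamming distance = 3


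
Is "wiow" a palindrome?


Word: "wiow"
Reversed: "woiw"
Forward == Backward? wiow != woiw
Palindrome = No


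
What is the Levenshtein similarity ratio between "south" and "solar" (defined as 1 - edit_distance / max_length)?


Word 1: "south" (length 5)
Word 2: "solar" (length 5)
One optimal edit sequence:
  1. keep 's'
  2. keep 'o'
  3. substitute 'u' -> 'l'  (+1)
  4. substitute 't' -> 'a'  (+1)
  5. substitute 'h' -> 'r'  (+1)
Edit distance = 3
Max length = max(5, 5) = 5
Similarity = 1 - 3/5
= 0.4000


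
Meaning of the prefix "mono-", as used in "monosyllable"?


Prefix: mono-
As in: monosyllable -> mono- + syllable
Meaning = one


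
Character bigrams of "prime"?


Word: "prime" (length 5)
Number of bigrams = 5 - 2 + 1 = 4
  Position 0: "pr"
  Position 1: "ri"
  Position 2: "im"
  Position 3: "me"
Bigrams = "pr", "ri", "im", "me"


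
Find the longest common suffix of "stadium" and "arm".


Word 1: "stadium"
Word 2: "arm"
Comparing from end:
  Pos -1: 'm' == 'm'
  Pos -2: 'u' != 'r' (stop)
LCS = "m" (length 1)


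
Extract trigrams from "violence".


Word: "violence" (length 8)
Number of trigrams = 8 - 3 + 1 = 6
  Position 0: "vio"
  Position 1: "iol"
  Position 2: "ole"
  Position 3: "len"
  Position 4: "enc"
  Position 5: "nce"
Trigrams = "vio", "iol", "ole", "len", "enc", "nce"


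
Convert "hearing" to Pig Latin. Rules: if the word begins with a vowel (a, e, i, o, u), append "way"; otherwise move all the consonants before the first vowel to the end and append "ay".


Word: "hearing"
Starts with consonant(s) → move to end, add 'ay'
Consonant cluster: "h"
Pig Latin = "earinghay"


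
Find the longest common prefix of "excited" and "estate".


Word 1: "excited"
Word 2: "estate"
Comparing from start:
  Pos 0: 'e' == 'e'
  Pos 1: 'x' != 's' (stop)
LCP = "e" (length 1)


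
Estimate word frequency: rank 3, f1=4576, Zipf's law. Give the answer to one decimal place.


Zipf's law: f(r) = f(1) / r
f(1) = 4576
f(3) = 4576 / 3
= 1525.3 occurrences


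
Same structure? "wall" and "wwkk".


Pattern of "wall": [0, 1, 2, 2]
Pattern of "wwkk": [0, 0, 1, 1]
Patterns do not match
Same pattern = No


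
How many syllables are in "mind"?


Word: "mind"
Syllable breakdown: mind
Counting: 1 part
= 1 syllable


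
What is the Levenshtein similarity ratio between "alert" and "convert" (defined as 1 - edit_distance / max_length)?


Word 1: "alert" (length 5)
Word 2: "convert" (length 7)
One optimal edit sequence:
  1. insert 'c'  (+1)
  2. insert 'o'  (+1)
  3. substitute 'a' -> 'n'  (+1)
  4. substitute 'l' -> 'v'  (+1)
  5. keep 'e'
  6. keep 'r'
  7. keep 't'
Edit distance = 4
Max length = max(5, 7) = 7
Similarity = 1 - 4/7
= 0.4286


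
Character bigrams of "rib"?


Word: "rib" (length 3)
Number of bigrams = 3 - 2 + 1 = 2
  Position 0: "ri"
  Position 1: "ib"
Bigrams = "ri", "ib"


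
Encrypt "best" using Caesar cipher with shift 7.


Word: "best"
Shift: 7
Each letter → (letter + shift) mod 26:
  'b' (1) + 7 = 8 → 'i'
  'e' (4) + 7 = 11 → 'l'
  's' (18) + 7 = 25 → 'z'
  't' (19) + 7 = 0 → 'a'
Result = "ilza"


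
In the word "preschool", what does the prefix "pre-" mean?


Prefix: pre-
Example: preschool = pre- + school
Meaning = before


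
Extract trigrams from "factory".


Word: "factory" (length 7)
Number of trigrams = 7 - 3 + 1 = 5
  Position 0: "fac"
  Position 1: "act"
  Position 2: "cto"
  Position 3: "tor"
  Position 4: "ory"
Trigrams = "fac", "act", "cto", "tor", "ory"


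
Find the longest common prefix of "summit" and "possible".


Word 1: "summit"
Word 2: "possible"
Comparing from start:
  Pos 0: 's' != 'p' (stop)
LCP = "" (length 0)


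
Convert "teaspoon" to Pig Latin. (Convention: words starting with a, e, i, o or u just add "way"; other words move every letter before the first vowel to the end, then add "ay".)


Word: "teaspoon"
Starts with consonant(s) → move to end, add 'ay'
Consonant cluster: "t"
Pig Latin = "easpoontay"


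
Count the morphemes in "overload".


Word: "overload"
Morphemes: over- + load
Each morpheme carries meaning
= 2 morphemes


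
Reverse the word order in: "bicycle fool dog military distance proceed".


Original: "bicycle fool dog military distance proceed"
Words (1..n): bicycle | fool | dog | military | distance | proceed
Reversed (n..1): proceed | distance | military | dog | fool | bicycle
Result = "proceed distance military dog fool bicycle"


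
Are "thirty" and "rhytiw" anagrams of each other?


Word 1: "thirty" → sorted: hirtty
Word 2: "rhytiw" → sorted: hirtwy
Same letters? hirtty != hirtwy
Anagram = No


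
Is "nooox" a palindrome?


Word: "nooox"
Reversed: "xooon"
Forward == Backward? nooox != xooon
Palindrome = No


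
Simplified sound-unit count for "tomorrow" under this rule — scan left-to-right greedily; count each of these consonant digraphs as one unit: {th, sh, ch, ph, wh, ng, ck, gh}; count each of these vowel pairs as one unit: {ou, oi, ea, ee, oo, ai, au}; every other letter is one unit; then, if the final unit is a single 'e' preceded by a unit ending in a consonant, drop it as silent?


Word: "tomorrow" (8 letters)
Left-to-right scan:
  (1) 't' (letter)
  (2) 'o' (letter)
  (3) 'm' (letter)
  (4) 'o' (letter)
  (5) 'r' (letter)
  (6) 'r' (letter)
  (7) 'o' (letter)
  (8) 'w' (letter)
Units from scan: 8
Sound units = 8 units


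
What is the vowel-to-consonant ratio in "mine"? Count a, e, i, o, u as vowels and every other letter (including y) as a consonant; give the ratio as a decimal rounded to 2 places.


Word: "mine"
Vowels (a,e,i,o,u): 2
Consonants: 2
Ratio = 2/2
= 1.00


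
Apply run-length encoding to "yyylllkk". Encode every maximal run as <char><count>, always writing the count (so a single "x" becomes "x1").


String: "yyylllkk"
Scanning for consecutive runs:
  'y' x 3
  'l' x 3
  'k' x 2
RLE = "y3l3k2"


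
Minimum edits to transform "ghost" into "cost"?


Word 1: "ghost" (length 5)
Word 2: "cost" (length 4)
One optimal edit sequence (insert/delete/substitute each cost 1):
  1. delete 'g'  (+1)
  2. substitute 'h' -> 'c'  (+1)
  3. keep 'o'
  4. keep 's'
  5. keep 't'
Total edit operations: 2
Edit distance = 2


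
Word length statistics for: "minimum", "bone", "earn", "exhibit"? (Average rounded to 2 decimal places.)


Lengths: "minimum"=7, "bone"=4, "earn"=4, "exhibit"=7
Sum = 22, Count = 4
Average = 22/4 = 5.50
= avg=5.50, min=4, max=7


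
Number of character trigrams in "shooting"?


Word: "shooting" (length 8)
Number of 3-grams = length - 3 + 1 = 8 - 3 + 1
= 6


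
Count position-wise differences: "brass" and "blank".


Comparing character by character (same length = 5):
  Pos 0: 'b' vs 'b' =
  Pos 1: 'r' vs 'l' !=
  Pos 2: 'a' vs 'a' =
  Pos 3: 's' vs 'n' !=
  Pos 4: 's' vs 'k' !=
Hamming distance = 3


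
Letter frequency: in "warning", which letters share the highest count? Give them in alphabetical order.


Word: "warning"
Letter counts:
  'a': 1
  'g': 1
  'i': 1
  'n': 2
  'r': 1
  'w': 1
Maximum count = 2
Most frequent = 'n' (2 times each)


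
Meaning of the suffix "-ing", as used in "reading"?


Suffix: -ing
Example: reading (read + -ing)
Meaning = present participle


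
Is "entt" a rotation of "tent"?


Word: "tent", Candidate: "entt"
Method: check if candidate is substring of word+word
"tenttent" contains "entt"? Yes
Is rotation = Yes


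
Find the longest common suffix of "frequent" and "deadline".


Word 1: "frequent"
Word 2: "deadline"
Comparing from end:
  Pos -1: 't' != 'e' (stop)
LCS = "" (length 0)


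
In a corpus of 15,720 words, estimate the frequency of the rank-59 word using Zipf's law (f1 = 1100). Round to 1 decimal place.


Zipf's law: f(r) = f(1) / r
f(1) = 1100
f(59) = 1100 / 59
= 18.6 occurrences


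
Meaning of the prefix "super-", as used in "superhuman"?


Prefix: super-
Example: superhuman = super- + human
Meaning = above / beyond


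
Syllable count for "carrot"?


Word: "carrot"
Syllable breakdown: car · rot
Counting: 2 parts
= 2 syllables


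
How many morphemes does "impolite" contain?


Word: "impolite"
Morphemes: im- / polite
Each morpheme carries meaning
= 2 morphemes


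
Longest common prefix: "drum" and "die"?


Word 1: "drum"
Word 2: "die"
Comparing from start:
  Pos 0: 'd' == 'd'
  Pos 1: 'r' != 'i' (stop)
LCP = "d" (length 1)


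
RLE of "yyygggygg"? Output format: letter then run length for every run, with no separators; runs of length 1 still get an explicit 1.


String: "yyygggygg"
Scanning for consecutive runs:
  'y' x 3
  'g' x 3
  'y' x 1
  'g' x 2
RLE = "y3g3y1g2"


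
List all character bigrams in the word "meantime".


Word: "meantime" (length 8)
Number of bigrams = 8 - 2 + 1 = 7
  Position 0: "me"
  Position 1: "ea"
  Position 2: "an"
  Position 3: "nt"
  Position 4: "ti"
  Position 5: "im"
  Position 6: "me"
Bigrams = "me", "ea", "an", "nt", "ti", "im", "me"


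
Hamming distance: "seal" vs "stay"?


Comparing character by character (same length = 4):
  Pos 0: 's' vs 's' =
  Pos 1: 'e' vs 't' !=
  Pos 2: 'a' vs 'a' =
  Pos 3: 'l' vs 'y' !=
Hamming distance = 2


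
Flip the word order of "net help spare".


Original: "net help spare"
Words (1..n): net | help | spare
Reversed (n..1): spare | help | net
Result = "spare help net"


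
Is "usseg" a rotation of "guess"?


Word: "guess", Candidate: "usseg"
Method: check if candidate is substring of word+word
"guessguess" contains "usseg"? No
Is rotation = No


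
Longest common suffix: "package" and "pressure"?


Word 1: "package"
Word 2: "pressure"
Comparing from end:
  Pos -1: 'e' == 'e'
  Pos -2: 'g' != 'r' (stop)
LCS = "e" (length 1)


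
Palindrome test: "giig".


Word: "giig"
Reversed: "giig"
Forward == Backward? giig == giig
Palindrome = Yes


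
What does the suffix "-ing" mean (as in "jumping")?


Suffix: -ing
Example: jumping (jump + -ing)
Meaning = present participle


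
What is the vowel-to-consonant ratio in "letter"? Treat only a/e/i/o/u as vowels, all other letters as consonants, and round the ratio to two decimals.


Word: "letter"
Vowels (a,e,i,o,u): 2
Consonants: 4
Ratio = 2/4
= 0.50


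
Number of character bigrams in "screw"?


Word: "screw" (length 5)
Number of 2-grams = length - 2 + 1 = 5 - 2 + 1
= 4


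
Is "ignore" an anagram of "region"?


Word 1: "region" → sorted: eginor
Word 2: "ignore" → sorted: eginor
Same letters? eginor == eginor
Anagram = Yes


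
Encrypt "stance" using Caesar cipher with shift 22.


Word: "stance"
Shift: 22
Each letter → (letter + shift) mod 26:
  's' (18) + 22 = 14 → 'o'
  't' (19) + 22 = 15 → 'p'
  'a' (0) + 22 = 22 → 'w'
  'n' (13) + 22 = 9 → 'j'
  'c' (2) + 22 = 24 → 'y'
  'e' (4) + 22 = 0 → 'a'
Result = "opwjya"


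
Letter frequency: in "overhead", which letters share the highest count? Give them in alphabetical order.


Word: "overhead"
Letter counts:
  'a': 1
  'd': 1
  'e': 2
  'h': 1
  'o': 1
  'r': 1
  'v': 1
Maximum count = 2
Most frequent = 'e' (2 times each)


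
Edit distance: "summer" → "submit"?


Word 1: "summer" (length 6)
Word 2: "submit" (length 6)
One optimal edit sequence (insert/delete/substitute each cost 1):
  1. keep 's'
  2. keep 'u'
  3. substitute 'm' -> 'b'  (+1)
  4. keep 'm'
  5. substitute 'e' -> 'i'  (+1)
  6. substitute 'r' -> 't'  (+1)
Total edit operations: 3
Edit distance = 3


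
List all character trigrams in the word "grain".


Word: "grain" (length 5)
Number of trigrams = 5 - 3 + 1 = 3
  Position 0: "gra"
  Position 1: "rai"
  Position 2: "ain"
Trigrams = "gra", "rai", "ain"


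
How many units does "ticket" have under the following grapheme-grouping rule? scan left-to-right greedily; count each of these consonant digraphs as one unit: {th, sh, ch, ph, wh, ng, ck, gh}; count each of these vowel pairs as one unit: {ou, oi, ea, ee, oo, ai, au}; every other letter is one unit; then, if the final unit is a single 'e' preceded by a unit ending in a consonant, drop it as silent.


Word: "ticket" (6 letters)
Left-to-right scan:
  (1) 't' (letter)
  (2) 'i' (letter)
  (3) 'ck' (digraph)
  (4) 'e' (letter)
  (5) 't' (letter)
Units from scan: 5
Sound units = 5 units


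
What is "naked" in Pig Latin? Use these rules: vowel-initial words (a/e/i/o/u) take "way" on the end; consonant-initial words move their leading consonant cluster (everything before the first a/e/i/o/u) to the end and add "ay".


Word: "naked"
Starts with consonant(s) → move to end, add 'ay'
Consonant cluster: "n"
Pig Latin = "akednay"


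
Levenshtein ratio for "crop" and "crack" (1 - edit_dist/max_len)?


Word 1: "crop" (length 4)
Word 2: "crack" (length 5)
One optimal edit sequence:
  1. keep 'c'
  2. keep 'r'
  3. insert 'a'  (+1)
  4. substitute 'o' -> 'c'  (+1)
  5. substitute 'p' -> 'k'  (+1)
Edit distance = 3
Max length = max(4, 5) = 5
Similarity = 1 - 3/5
= 0.4000


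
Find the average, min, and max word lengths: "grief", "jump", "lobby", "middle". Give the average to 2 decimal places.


Lengths: "grief"=5, "jump"=4, "lobby"=5, "middle"=6
Sum = 20, Count = 4
Average = 20/4 = 5.00
= avg=5.00, min=4, max=6


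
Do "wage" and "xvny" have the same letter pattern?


Pattern of "wage": [0, 1, 2, 3]
Pattern of "xvny": [0, 1, 2, 3]
Patterns match
Same pattern = Yes


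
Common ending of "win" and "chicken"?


Word 1: "win"
Word 2: "chicken"
Comparing from end:
  Pos -1: 'n' == 'n'
  Pos -2: 'i' != 'e' (stop)
LCS = "n" (length 1)


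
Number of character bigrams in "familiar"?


Word: "familiar" (length 8)
Number of 2-grams = length - 2 + 1 = 8 - 2 + 1
= 7


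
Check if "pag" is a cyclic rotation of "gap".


Word: "gap", Candidate: "pag"
Method: check if candidate is substring of word+word
"gapgap" contains "pag"? No
Is rotation = No


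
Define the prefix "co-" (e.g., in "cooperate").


Prefix: co-
Example: cooperate (co- + operate)
Meaning = together


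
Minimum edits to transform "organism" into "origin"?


Word 1: "organism" (length 8)
Word 2: "origin" (length 6)
One optimal edit sequence (insert/delete/substitute each cost 1):
  1. keep 'o'
  2. keep 'r'
  3. delete 'g'  (+1)
  4. substitute 'a' -> 'i'  (+1)
  5. substitute 'n' -> 'g'  (+1)
  6. keep 'i'
  7. delete 's'  (+1)
  8. substitute 'm' -> 'n'  (+1)
Total edit operations: 5
Edit distance = 5


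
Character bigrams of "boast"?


Word: "boast" (length 5)
Number of bigrams = 5 - 2 + 1 = 4
  Position 0: "bo"
  Position 1: "oa"
  Position 2: "as"
  Position 3: "st"
Bigrams = "bo", "oa", "as", "st"


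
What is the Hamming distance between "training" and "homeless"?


Comparing character by character (same length = 8):
  Pos 0: 't' vs 'h' !=
  Pos 1: 'r' vs 'o' !=
  Pos 2: 'a' vs 'm' !=
  Pos 3: 'i' vs 'e' !=
  Pos 4: 'n' vs 'l' !=
  Pos 5: 'i' vs 'e' !=
  Pos 6: 'n' vs 's' !=
  Pos 7: 'g' vs 's' !=
Hamming distance = 8


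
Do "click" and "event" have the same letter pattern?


Pattern of "click": [0, 1, 2, 0, 3]
Pattern of "event": [0, 1, 0, 2, 3]
Patterns do not match
Same pattern = No


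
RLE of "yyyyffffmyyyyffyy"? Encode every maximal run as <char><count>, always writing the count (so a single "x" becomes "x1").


String: "yyyyffffmyyyyffyy"
Scanning for consecutive runs:
  'y' x 4
  'f' x 4
  'm' x 1
  'y' x 4
  'f' x 2
  'y' x 2
RLE = "y4f4m1y4f2y2"


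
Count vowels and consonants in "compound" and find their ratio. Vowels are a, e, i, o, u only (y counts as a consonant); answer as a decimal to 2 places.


Word: "compound"
Vowels (a,e,i,o,u): 3
Consonants: 5
Ratio = 3/5
= 0.60


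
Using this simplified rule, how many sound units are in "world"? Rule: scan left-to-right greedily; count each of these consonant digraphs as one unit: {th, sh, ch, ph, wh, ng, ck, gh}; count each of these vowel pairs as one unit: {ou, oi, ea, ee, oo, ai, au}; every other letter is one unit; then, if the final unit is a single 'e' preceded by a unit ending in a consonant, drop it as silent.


Word: "world" (5 letters)
Left-to-right scan:
  1. 'w' (letter)
  2. 'o' (letter)
  3. 'r' (letter)
  4. 'l' (letter)
  5. 'd' (letter)
Units from scan: 5
Sound units = 5 units


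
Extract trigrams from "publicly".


Word: "publicly" (length 8)
Number of trigrams = 8 - 3 + 1 = 6
  Position 0: "pub"
  Position 1: "ubl"
  Position 2: "bli"
  Position 3: "lic"
  Position 4: "icl"
  Position 5: "cly"
Trigrams = "pub", "ubl", "bli", "lic", "icl", "cly"


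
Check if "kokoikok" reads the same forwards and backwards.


Word: "kokoikok"
Reversed: "kokiokok"
Forward == Backward? kokoikok != kokiokok
Palindrome = No


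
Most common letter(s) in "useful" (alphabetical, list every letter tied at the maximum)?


Word: "useful"
Letter counts:
  'e': 1
  'f': 1
  'l': 1
  's': 1
  'u': 2
Maximum count = 2
Most frequent = 'u' (2 times each)


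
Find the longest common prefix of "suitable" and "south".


Word 1: "suitable"
Word 2: "south"
Comparing from start:
  Pos 0: 's' == 's'
  Pos 1: 'u' != 'o' (stop)
LCP = "s" (length 1)


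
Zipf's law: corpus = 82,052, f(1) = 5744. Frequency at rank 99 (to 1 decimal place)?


Zipf's law: f(r) = f(1) / r
f(1) = 5744
f(99) = 5744 / 99
= 58.0 occurrences


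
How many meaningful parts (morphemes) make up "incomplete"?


Word: "incomplete"
Morphemes: in- / complete
Each morpheme carries meaning
= 2 morphemes


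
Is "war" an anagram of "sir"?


Word 1: "sir" → sorted: irs
Word 2: "war" → sorted: arw
Same letters? irs != arw
Anagram = No


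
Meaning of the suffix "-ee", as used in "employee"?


Suffix: -ee
Example: employee (employ + -ee)
Meaning = one who receives


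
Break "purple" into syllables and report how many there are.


Word: "purple"
Syllable breakdown: pur | ple
Counting: 2 parts
= 2 syllables


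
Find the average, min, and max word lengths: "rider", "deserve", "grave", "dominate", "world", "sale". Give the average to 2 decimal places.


Lengths: "rider"=5, "deserve"=7, "grave"=5, "dominate"=8, "world"=5, "sale"=4
Sum = 34, Count = 6
Average = 34/6 = 5.67
= avg=5.67, min=4, max=8


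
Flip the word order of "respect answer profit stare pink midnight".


Original: "respect answer profit stare pink midnight"
Words (1..n): respect | answer | profit | stare | pink | midnight
Reversed (n..1): midnight | pink | stare | profit | answer | respect
Result = "midnight pink stare profit answer respect"


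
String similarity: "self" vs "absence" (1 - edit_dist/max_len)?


Word 1: "self" (length 4)
Word 2: "absence" (length 7)
One optimal edit sequence:
  1. insert 'a'  (+1)
  2. insert 'b'  (+1)
  3. keep 's'
  4. keep 'e'
  5. insert 'n'  (+1)
  6. substitute 'l' -> 'c'  (+1)
  7. substitute 'f' -> 'e'  (+1)
Edit distance = 5
Max length = max(4, 7) = 7
Similarity = 1 - 5/7
= 0.2857


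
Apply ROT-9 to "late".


Word: "late"
Shift: 9
Each letter → (letter + shift) mod 26:
  'l' (11) + 9 = 20 → 'u'
  'a' (0) + 9 = 9 → 'j'
  't' (19) + 9 = 2 → 'c'
  'e' (4) + 9 = 13 → 'n'
Result = "ujcn"


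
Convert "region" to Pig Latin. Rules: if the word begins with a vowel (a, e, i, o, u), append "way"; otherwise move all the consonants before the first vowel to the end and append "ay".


Word: "region"
Starts with consonant(s) → move to end, add 'ay'
Consonant cluster: "r"
Pig Latin = "egionray"


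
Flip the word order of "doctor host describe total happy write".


Original: "doctor host describe total happy write"
Words (1..n): doctor | host | describe | total | happy | write
Reversed (n..1): write | happy | total | describe | host | doctor
Result = "write happy total describe host doctor"


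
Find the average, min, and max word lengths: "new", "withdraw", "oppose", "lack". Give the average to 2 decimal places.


Lengths: "new"=3, "withdraw"=8, "oppose"=6, "lack"=4
Sum = 21, Count = 4
Average = 21/4 = 5.25
= avg=5.25, min=3, max=8


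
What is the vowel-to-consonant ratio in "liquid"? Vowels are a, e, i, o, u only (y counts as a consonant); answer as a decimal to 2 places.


Word: "liquid"
Vowels (a,e,i,o,u): 3
Consonants: 3
Ratio = 3/3
= 1.00


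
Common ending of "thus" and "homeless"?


Word 1: "thus"
Word 2: "homeless"
Comparing from end:
  Pos -1: 's' == 's'
  Pos -2: 'u' != 's' (stop)
LCS = "s" (length 1)


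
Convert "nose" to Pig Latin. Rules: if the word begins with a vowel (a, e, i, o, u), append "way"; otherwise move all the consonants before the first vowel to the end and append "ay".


Word: "nose"
Starts with consonant(s) → move to end, add 'ay'
Consonant cluster: "n"
Pig Latin = "osenay"


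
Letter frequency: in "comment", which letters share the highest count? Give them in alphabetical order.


Word: "comment"
Letter counts:
  'c': 1
  'e': 1
  'm': 2
  'n': 1
  'o': 1
  't': 1
Maximum count = 2
Most frequent = 'm' (2 times each)


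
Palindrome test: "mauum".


Word: "mauum"
Reversed: "muuam"
Forward == Backward? mauum != muuam
Palindrome = No


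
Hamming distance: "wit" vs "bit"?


Comparing character by character (same length = 3):
  Pos 0: 'w' vs 'b' !=
  Pos 1: 'i' vs 'i' =
  Pos 2: 't' vs 't' =
Hamming distance = 1


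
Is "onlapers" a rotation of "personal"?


Word: "personal", Candidate: "onlapers"
Method: check if candidate is substring of word+word
"personalpersonal" contains "onlapers"? No
Is rotation = No


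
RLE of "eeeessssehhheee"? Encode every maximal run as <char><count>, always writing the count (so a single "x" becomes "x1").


String: "eeeessssehhheee"
Scanning for consecutive runs:
  'e' x 4
  's' x 4
  'e' x 1
  'h' x 3
  'e' x 3
RLE = "e4s4e1h3e3"


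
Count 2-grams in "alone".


Word: "alone" (length 5)
Number of 2-grams = length - 2 + 1 = 5 - 2 + 1
= 4


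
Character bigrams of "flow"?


Word: "flow" (length 4)
Number of bigrams = 4 - 2 + 1 = 3
  Position 0: "fl"
  Position 1: "lo"
  Position 2: "ow"
Bigrams = "fl", "lo", "ow"


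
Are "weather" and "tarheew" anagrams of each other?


Word 1: "weather" → sorted: aeehrtw
Word 2: "tarheew" → sorted: aeehrtw
Same letters? aeehrtw == aeehrtw
Anagram = Yes


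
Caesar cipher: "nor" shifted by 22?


Word: "nor"
Shift: 22
Each letter → (letter + shift) mod 26:
  'n' (13) + 22 = 9 → 'j'
  'o' (14) + 22 = 10 → 'k'
  'r' (17) + 22 = 13 → 'n'
Result = "jkn"


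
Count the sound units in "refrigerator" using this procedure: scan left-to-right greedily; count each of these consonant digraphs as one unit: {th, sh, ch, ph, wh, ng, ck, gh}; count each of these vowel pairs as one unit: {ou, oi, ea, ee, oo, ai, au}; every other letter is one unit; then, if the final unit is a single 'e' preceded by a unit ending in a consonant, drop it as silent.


Word: "refrigerator" (12 letters)
Left-to-right scan:
  1. 'r' (letter)
  2. 'e' (letter)
  3. 'f' (letter)
  4. 'r' (letter)
  5. 'i' (letter)
  6. 'g' (letter)
  7. 'e' (letter)
  8. 'r' (letter)
  9. 'a' (letter)
  10. 't' (letter)
  11. 'o' (letter)
  12. 'r' (letter)
Units from scan: 12
Sound units = 12 units


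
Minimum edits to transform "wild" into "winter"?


Word 1: "wild" (length 4)
Word 2: "winter" (length 6)
One optimal edit sequence (insert/delete/substitute each cost 1):
  1. keep 'w'
  2. keep 'i'
  3. insert 'n'  (+1)
  4. insert 't'  (+1)
  5. substitute 'l' -> 'e'  (+1)
  6. substitute 'd' -> 'r'  (+1)
Total edit operations: 4
Edit distance = 4


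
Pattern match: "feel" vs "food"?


Pattern of "feel": [0, 1, 1, 2]
Pattern of "food": [0, 1, 1, 2]
Patterns match
Same pattern = Yes


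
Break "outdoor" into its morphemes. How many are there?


Word: "outdoor"
Morphemes: out- | door
Each morpheme carries meaning
= 2 morphemes


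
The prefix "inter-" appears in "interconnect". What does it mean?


Prefix: inter-
Example: interconnect = inter- + connect
Meaning = between


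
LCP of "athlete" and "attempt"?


Word 1: "athlete"
Word 2: "attempt"
Comparing from start:
  Pos 0: 'a' == 'a'
  Pos 1: 't' == 't'
  Pos 2: 'h' != 't' (stop)
LCP = "at" (length 2)


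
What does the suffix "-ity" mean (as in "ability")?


Suffix: -ity
Example: ability (able + -ity, with a spelling change)
Meaning = quality of


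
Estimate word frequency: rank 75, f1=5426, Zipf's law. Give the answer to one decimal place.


Zipf's law: f(r) = f(1) / r
f(1) = 5426
f(75) = 5426 / 75
= 72.3 occurrences


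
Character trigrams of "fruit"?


Word: "fruit" (length 5)
Number of trigrams = 5 - 3 + 1 = 3
  Position 0: "fru"
  Position 1: "rui"
  Position 2: "uit"
Trigrams = "fru", "rui", "uit"


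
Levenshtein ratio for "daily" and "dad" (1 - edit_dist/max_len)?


Word 1: "daily" (length 5)
Word 2: "dad" (length 3)
One optimal edit sequence:
  1. keep 'd'
  2. keep 'a'
  3. delete 'i'  (+1)
  4. delete 'l'  (+1)
  5. substitute 'y' -> 'd'  (+1)
Edit distance = 3
Max length = max(5, 3) = 5
Similarity = 1 - 3/5
= 0.4000


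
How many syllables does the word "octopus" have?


Word: "octopus"
Syllable breakdown: oc · to · pus
Counting: 3 parts
= 3 syllables


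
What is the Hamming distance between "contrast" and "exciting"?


Comparing character by character (same length = 8):
  Pos 0: 'c' vs 'e' !=
  Pos 1: 'o' vs 'x' !=
  Pos 2: 'n' vs 'c' !=
  Pos 3: 't' vs 'i' !=
  Pos 4: 'r' vs 't' !=
  Pos 5: 'a' vs 'i' !=
  Pos 6: 's' vs 'n' !=
  Pos 7: 't' vs 'g' !=
Hamming distance = 8


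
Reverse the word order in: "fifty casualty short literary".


Original: "fifty casualty short literary"
Words (1..n): fifty | casualty | short | literary
Reversed (n..1): literary | short | casualty | fifty
Result = "literary short casualty fifty"


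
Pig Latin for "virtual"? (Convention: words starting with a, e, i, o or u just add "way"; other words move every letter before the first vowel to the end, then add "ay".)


Word: "virtual"
Starts with consonant(s) → move to end, add 'ay'
Consonant cluster: "v"
Pig Latin = "irtualvay"


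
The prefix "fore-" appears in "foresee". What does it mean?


Prefix: fore-
Example: foresee (fore- + see)
Meaning = before


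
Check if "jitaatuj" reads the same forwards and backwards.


Word: "jitaatuj"
Reversed: "jutaatij"
Forward == Backward? jitaatuj != jutaatij
Palindrome = No


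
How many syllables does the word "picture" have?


Word: "picture"
Syllable breakdown: pic · ture
Counting: 2 parts
= 2 syllables


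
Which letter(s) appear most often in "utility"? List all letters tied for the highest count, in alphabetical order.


Word: "utility"
Letter counts:
  'i': 2
  'l': 1
  't': 2
  'u': 1
  'y': 1
Maximum count = 2
Most frequent = 'i', 't' (2 times each)


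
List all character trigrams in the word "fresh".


Word: "fresh" (length 5)
Number of trigrams = 5 - 3 + 1 = 3
  Position 0: "fre"
  Position 1: "res"
  Position 2: "esh"
Trigrams = "fre", "res", "esh"


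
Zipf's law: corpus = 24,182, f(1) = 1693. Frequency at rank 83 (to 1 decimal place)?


Zipf's law: f(r) = f(1) / r
f(1) = 1693
f(83) = 1693 / 83
= 20.4 occurrences


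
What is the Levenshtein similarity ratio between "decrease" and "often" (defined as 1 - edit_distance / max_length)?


Word 1: "decrease" (length 8)
Word 2: "often" (length 5)
One optimal edit sequence:
  1. delete 'd'  (+1)
  2. substitute 'e' -> 'o'  (+1)
  3. substitute 'c' -> 'f'  (+1)
  4. substitute 'r' -> 't'  (+1)
  5. keep 'e'
  6. delete 'a'  (+1)
  7. delete 's'  (+1)
  8. substitute 'e' -> 'n'  (+1)
Edit distance = 7
Max length = max(8, 5) = 8
Similarity = 1 - 7/8
= 0.1250


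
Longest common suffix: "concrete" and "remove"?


Word 1: "concrete"
Word 2: "remove"
Comparing from end:
  Pos -1: 'e' == 'e'
  Pos -2: 't' != 'v' (stop)
LCS = "e" (length 1)


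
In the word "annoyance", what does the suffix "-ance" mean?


Suffix: -ance
As in: annoyance -> annoy + -ance
Meaning = state of


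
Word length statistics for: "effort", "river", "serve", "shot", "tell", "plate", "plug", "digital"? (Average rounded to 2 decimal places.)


Lengths: "effort"=6, "river"=5, "serve"=5, "shot"=4, "tell"=4, "plate"=5, "plug"=4, "digital"=7
Sum = 40, Count = 8
Average = 40/8 = 5.00
= avg=5.00, min=4, max=7


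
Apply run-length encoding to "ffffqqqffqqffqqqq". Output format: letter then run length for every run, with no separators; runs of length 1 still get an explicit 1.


String: "ffffqqqffqqffqqqq"
Scanning for consecutive runs:
  'f' x 4
  'q' x 3
  'f' x 2
  'q' x 2
  'f' x 2
  'q' x 4
RLE = "f4q3f2q2f2q4"


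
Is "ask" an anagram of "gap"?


Word 1: "gap" → sorted: agp
Word 2: "ask" → sorted: aks
Same letters? agp != aks
Anagram = No


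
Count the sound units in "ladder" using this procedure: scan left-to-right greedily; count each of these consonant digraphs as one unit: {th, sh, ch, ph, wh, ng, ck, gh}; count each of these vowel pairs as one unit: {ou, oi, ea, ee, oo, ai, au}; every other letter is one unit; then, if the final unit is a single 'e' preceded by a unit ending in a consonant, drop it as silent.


Word: "ladder" (6 letters)
Left-to-right scan:
  [1] 'l' (letter)
  [2] 'a' (letter)
  [3] 'd' (letter)
  [4] 'd' (letter)
  [5] 'e' (letter)
  [6] 'r' (letter)
Units from scan: 6
Sound units = 6 units


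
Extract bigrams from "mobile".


Word: "mobile" (length 6)
Number of bigrams = 6 - 2 + 1 = 5
  Position 0: "mo"
  Position 1: "ob"
  Position 2: "bi"
  Position 3: "il"
  Position 4: "le"
Bigrams = "mo", "ob", "bi", "il", "le"


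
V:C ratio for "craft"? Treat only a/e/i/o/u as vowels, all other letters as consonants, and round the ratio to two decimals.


Word: "craft"
Vowels (a,e,i,o,u): 1
Consonants: 4
Ratio = 1/4
= 0.25
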